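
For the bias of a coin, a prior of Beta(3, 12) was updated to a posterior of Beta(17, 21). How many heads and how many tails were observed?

A Beta(α, β) prior with s successes and f failures in binomial data gives a Beta(α+s, β+f) posterior.
Match parameters: s=17−3=14, f=21−12=9.

14 heads and 9 tails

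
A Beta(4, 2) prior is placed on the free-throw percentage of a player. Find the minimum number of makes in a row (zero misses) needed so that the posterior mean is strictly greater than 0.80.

After k makes and 0 misses the posterior is Beta(4+k, 2), with mean (4+k)/(4+2+k).
Set (4+k)/(6+k) > 0.80 and solve: k > (0.80·6 − 4)/(1 − 0.80) = 4.000.
The smallest integer exceeding 4.000 is 5.

k = 5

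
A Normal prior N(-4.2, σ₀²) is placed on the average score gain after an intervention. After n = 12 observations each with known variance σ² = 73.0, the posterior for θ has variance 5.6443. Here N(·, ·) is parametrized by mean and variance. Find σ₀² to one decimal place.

σ₀² = 78.2

Posterior precision equals prior precision plus data precision: 1/σ_n² = 1/σ₀² + n/σ².
So 1/σ₀² = 1/5.6443 − 12/73.0 = 0.177170 − 0.164384 = 0.012786.
Hence σ₀² = 1/0.012786 ≈ 78.2.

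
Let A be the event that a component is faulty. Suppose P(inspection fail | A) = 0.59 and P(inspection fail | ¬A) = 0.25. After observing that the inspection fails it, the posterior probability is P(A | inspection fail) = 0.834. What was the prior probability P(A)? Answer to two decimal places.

P(A) = 0.68

In odds form, posterior odds = prior odds × likelihood ratio, so prior odds = posterior odds ÷ LR.
Posterior odds = 0.834/(1−0.834) = 5.0241. LR = 0.59/0.25 = 2.3600.
Prior odds = 5.0241/2.3600 = 2.1289, so P(A) = 2.1289/(1+2.1289) ≈ 0.68.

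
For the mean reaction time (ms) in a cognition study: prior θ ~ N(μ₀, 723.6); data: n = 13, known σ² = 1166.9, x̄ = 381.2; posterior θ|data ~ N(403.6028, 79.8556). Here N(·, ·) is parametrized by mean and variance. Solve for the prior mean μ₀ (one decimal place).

The posterior mean is a precision-weighted average: μ_n = (τ₀μ₀ + τ_data·x̄)/(τ₀+τ_data), with τ₀=1/σ₀² and τ_data=n/σ².
Here τ₀ = 1/723.6 = 0.001382 and τ_data = 13/1166.9 = 0.011141, so τ_n = 0.012523.
Rearranging for μ₀: μ₀ = (μ_n·τ_n − τ_data·x̄)/τ₀ = (403.6028·0.012523 − 0.011141·381.2) / 0.001382 = 0.807369/0.001382 ≈ 584.2.

μ₀ = 584.2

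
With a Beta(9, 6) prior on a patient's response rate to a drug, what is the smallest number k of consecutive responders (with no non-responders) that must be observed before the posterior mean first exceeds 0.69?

k = 5

After k responders and 0 non-responders the posterior is Beta(9+k, 6), with mean (9+k)/(9+6+k).
Set (9+k)/(15+k) > 0.69 and solve: k > (0.69·15 − 9)/(1 − 0.69) = 4.355.
The smallest integer exceeding 4.355 is 5, and checking k=5: (14)/(20) = 0.7000 > 0.69.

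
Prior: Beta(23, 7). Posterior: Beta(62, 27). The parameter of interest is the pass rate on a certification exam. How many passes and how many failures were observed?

A Beta(α, β) prior with s successes and f failures in binomial data gives a Beta(α+s, β+f) posterior.
Match parameters: s=62−23=39, f=27−7=20.

39 passes and 20 failures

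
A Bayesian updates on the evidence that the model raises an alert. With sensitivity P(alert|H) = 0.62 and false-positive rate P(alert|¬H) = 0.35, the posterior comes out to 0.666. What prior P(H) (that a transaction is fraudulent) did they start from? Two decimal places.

In odds form, posterior odds = prior odds × likelihood ratio, so prior odds = posterior odds ÷ LR.
Posterior odds = 0.666/(1−0.666) = 1.9940. LR = 0.62/0.35 = 1.7714.
Prior odds = 1.9940/1.7714 = 1.1257, so P(H) = 1.1257/(1+1.1257) ≈ 0.53.

P(H) = 0.53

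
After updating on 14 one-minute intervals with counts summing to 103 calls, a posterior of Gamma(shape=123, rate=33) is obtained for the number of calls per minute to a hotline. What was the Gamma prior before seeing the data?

Gamma(shape=20, rate=19)

Gamma–Poisson conjugacy: posterior shape = α + Σxᵢ, posterior rate = β + n.
So α = 123 − 103 = 20 and β = 33 − 14 = 19.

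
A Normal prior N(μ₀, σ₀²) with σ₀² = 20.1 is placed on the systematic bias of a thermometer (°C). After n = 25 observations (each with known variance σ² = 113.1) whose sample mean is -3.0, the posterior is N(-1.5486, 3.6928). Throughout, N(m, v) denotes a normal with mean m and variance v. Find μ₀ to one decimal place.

With known observation variance, the Normal–Normal posterior has precision τ_n = τ₀ + n/σ² and mean μ_n = (τ₀μ₀ + (n/σ²)x̄)/τ_n.
Here τ₀ = 1/20.1 = 0.049751 and τ_data = 25/113.1 = 0.221043, so τ_n = 0.270794.
Rearranging for μ₀: μ₀ = (μ_n·τ_n − τ_data·x̄)/τ₀ = (-1.5486·0.270794 − 0.221043·-3.0) / 0.049751 = 0.243777/0.049751 ≈ 4.9.

μ₀ = 4.9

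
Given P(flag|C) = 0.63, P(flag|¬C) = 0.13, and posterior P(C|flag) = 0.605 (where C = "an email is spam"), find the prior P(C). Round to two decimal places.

P(C) = 0.24

In odds form, posterior odds = prior odds × likelihood ratio, so prior odds = posterior odds ÷ LR.
Posterior odds = 0.605/(1−0.605) = 1.5316. LR = 0.63/0.13 = 4.8462.
Prior odds = 1.5316/4.8462 = 0.3160, so P(C) = 0.3160/(1+0.3160) ≈ 0.24.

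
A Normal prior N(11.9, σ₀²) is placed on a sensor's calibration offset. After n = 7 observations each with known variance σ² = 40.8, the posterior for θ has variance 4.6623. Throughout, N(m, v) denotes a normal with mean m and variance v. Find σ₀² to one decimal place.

For the Normal–Normal model with known σ², precisions add: τ_n = τ₀ + n/σ².
So 1/σ₀² = 1/4.6623 − 7/40.8 = 0.214486 − 0.171569 = 0.042917.
Hence σ₀² = 1/0.042917 ≈ 23.3.

σ₀² = 23.3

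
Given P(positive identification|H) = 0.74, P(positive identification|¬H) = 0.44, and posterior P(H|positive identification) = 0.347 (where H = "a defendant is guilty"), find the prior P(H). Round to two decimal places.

Bayes' rule in odds form gives O(H|E) = O(H)·[P(E|H)/P(E|¬H)], hence O(H) = O(H|E)/LR.
Posterior odds = 0.347/(1−0.347) = 0.5314. LR = 0.74/0.44 = 1.6818.
Prior odds = 0.5314/1.6818 = 0.3160, so P(H) = 0.3160/(1+0.3160) ≈ 0.24.

P(H) = 0.24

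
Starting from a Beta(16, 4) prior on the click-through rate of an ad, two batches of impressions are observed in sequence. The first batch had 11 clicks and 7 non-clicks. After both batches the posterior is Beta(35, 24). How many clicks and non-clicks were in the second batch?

Because Beta–binomial updating is additive in the counts, the combined data contributed (α_post−α_prior, β_post−β_prior) successes and failures.
Total across both batches: 35−16=19 clicks, 24−4=20 non-clicks.
Subtract the first batch: 19−11=8 clicks and 20−7=13 non-clicks.

8 clicks and 13 non-clicks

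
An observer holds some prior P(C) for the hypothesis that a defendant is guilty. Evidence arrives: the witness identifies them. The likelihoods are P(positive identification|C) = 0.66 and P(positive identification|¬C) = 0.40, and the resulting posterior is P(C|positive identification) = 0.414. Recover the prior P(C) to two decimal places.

Bayes' rule in odds form gives O(C|E) = O(C)·[P(E|C)/P(E|¬C)], hence O(C) = O(C|E)/LR.
Posterior odds = 0.414/(1−0.414) = 0.7065. LR = 0.66/0.40 = 1.6500.
Prior odds = 0.7065/1.6500 = 0.4282, so P(C) = 0.4282/(1+0.4282) ≈ 0.30.

P(C) = 0.30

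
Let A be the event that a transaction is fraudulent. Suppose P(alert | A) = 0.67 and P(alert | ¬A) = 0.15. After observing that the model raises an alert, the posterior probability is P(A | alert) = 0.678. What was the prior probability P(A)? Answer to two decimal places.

Bayes' rule in odds form gives O(A|E) = O(A)·[P(E|A)/P(E|¬A)], hence O(A) = O(A|E)/LR.
Posterior odds = 0.678/(1−0.678) = 2.1056. LR = 0.67/0.15 = 4.4667.
Prior odds = 2.1056/4.4667 = 0.4714, so P(A) = 0.4714/(1+0.4714) ≈ 0.32.

P(A) = 0.32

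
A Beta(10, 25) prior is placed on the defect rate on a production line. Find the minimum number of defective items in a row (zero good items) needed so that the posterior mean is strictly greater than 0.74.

After k defective items and 0 good items the posterior is Beta(10+k, 25), with mean (10+k)/(10+25+k).
Set (10+k)/(35+k) > 0.74 and solve: k > (0.74·35 − 10)/(1 − 0.74) = 61.154.
The smallest integer exceeding 61.154 is 62.

k = 62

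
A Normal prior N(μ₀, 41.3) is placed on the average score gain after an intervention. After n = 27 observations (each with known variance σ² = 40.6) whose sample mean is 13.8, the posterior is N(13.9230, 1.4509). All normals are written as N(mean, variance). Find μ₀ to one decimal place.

The posterior mean is a precision-weighted average: μ_n = (τ₀μ₀ + τ_data·x̄)/(τ₀+τ_data), with τ₀=1/σ₀² and τ_data=n/σ².
Here τ₀ = 1/41.3 = 0.024213 and τ_data = 27/40.6 = 0.665025, so τ_n = 0.689238.
Rearranging for μ₀: μ₀ = (μ_n·τ_n − τ_data·x̄)/τ₀ = (13.9230·0.689238 − 0.665025·13.8) / 0.024213 = 0.418916/0.024213 ≈ 17.3.

μ₀ = 17.3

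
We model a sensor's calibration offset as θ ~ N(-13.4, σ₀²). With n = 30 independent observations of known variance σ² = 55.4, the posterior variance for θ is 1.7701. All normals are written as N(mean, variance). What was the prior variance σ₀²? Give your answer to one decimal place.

σ₀² = 42.7

Posterior precision equals prior precision plus data precision: 1/σ_n² = 1/σ₀² + n/σ².
So 1/σ₀² = 1/1.7701 − 30/55.4 = 0.564940 − 0.541516 = 0.023424.
Hence σ₀² = 1/0.023424 ≈ 42.7.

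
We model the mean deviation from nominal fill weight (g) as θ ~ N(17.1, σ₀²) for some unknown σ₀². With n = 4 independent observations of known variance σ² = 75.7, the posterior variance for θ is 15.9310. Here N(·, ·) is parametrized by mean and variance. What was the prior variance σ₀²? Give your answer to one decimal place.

Posterior precision equals prior precision plus data precision: 1/σ_n² = 1/σ₀² + n/σ².
So 1/σ₀² = 1/15.9310 − 4/75.7 = 0.062771 − 0.052840 = 0.009931.
Hence σ₀² = 1/0.009931 ≈ 100.7.

σ₀² = 100.7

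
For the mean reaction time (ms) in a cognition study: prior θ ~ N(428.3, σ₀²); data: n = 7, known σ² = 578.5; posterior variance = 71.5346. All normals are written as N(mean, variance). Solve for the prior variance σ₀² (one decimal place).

For the Normal–Normal model with known σ², precisions add: τ_n = τ₀ + n/σ².
So 1/σ₀² = 1/71.5346 − 7/578.5 = 0.013979 − 0.012100 = 0.001879.
Hence σ₀² = 1/0.001879 ≈ 532.2.

σ₀² = 532.2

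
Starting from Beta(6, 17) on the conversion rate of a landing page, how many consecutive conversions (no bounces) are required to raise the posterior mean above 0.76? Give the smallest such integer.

After k conversions and 0 bounces the posterior is Beta(6+k, 17), with mean (6+k)/(6+17+k).
Set (6+k)/(23+k) > 0.76 and solve: k > (0.76·23 − 6)/(1 − 0.76) = 47.833.
The smallest integer exceeding 47.833 is 48.

k = 48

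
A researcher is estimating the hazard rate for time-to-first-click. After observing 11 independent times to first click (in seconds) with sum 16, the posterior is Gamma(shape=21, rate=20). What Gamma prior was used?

For an exponential likelihood with a Gamma(α, β) prior on the rate, n observations with total T give posterior Gamma(α+n, β+T).
So α = 21 − 11 = 10 and β = 20 − 16 = 4.

Gamma(shape=10, rate=4)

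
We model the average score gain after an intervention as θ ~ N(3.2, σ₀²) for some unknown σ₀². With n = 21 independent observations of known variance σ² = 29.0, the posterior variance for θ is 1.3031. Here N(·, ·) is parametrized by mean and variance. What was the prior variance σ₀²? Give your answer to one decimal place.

σ₀² = 23.1

Posterior precision equals prior precision plus data precision: 1/σ_n² = 1/σ₀² + n/σ².
So 1/σ₀² = 1/1.3031 − 21/29.0 = 0.767401 − 0.724138 = 0.043263.
Hence σ₀² = 1/0.043263 ≈ 23.1.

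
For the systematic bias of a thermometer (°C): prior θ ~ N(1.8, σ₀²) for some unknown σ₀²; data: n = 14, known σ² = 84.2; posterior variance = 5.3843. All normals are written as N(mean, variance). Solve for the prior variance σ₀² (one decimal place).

Posterior precision equals prior precision plus data precision: 1/σ_n² = 1/σ₀² + n/σ².
So 1/σ₀² = 1/5.3843 − 14/84.2 = 0.185725 − 0.166271 = 0.019454.
Hence σ₀² = 1/0.019454 ≈ 51.4.

σ₀² = 51.4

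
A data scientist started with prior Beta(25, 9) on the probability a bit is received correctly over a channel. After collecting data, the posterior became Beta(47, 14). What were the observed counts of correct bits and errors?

A Beta(a, b) prior with s successes and f failures in binomial data gives a Beta(a+s, b+f) posterior.
Match parameters: s=47−25=22, f=14−9=5.

22 correct bits and 5 errors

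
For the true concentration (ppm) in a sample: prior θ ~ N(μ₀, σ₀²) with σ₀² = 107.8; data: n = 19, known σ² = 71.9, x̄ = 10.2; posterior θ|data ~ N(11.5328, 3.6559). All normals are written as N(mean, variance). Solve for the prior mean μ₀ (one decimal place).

With known observation variance, the Normal–Normal posterior has precision τ_n = τ₀ + n/σ² and mean μ_n = (τ₀μ₀ + (n/σ²)x̄)/τ_n.
Here τ₀ = 1/107.8 = 0.009276 and τ_data = 19/71.9 = 0.264256, so τ_n = 0.273532.
Rearranging for μ₀: μ₀ = (μ_n·τ_n − τ_data·x̄)/τ₀ = (11.5328·0.273532 − 0.264256·10.2) / 0.009276 = 0.459179/0.009276 ≈ 49.5.

μ₀ = 49.5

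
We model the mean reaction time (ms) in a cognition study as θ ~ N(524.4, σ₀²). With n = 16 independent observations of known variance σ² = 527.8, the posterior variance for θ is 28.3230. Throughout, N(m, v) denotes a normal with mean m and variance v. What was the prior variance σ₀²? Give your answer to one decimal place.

σ₀² = 200.3

Posterior precision equals prior precision plus data precision: 1/σ_n² = 1/σ₀² + n/σ².
So 1/σ₀² = 1/28.3230 − 16/527.8 = 0.035307 − 0.030315 = 0.004992.
Hence σ₀² = 1/0.004992 ≈ 200.3.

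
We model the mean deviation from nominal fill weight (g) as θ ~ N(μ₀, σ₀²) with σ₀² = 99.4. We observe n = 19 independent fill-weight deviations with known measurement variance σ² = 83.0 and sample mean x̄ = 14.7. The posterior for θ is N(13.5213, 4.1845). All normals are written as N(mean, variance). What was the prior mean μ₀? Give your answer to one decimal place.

μ₀ = -13.3

The posterior mean is a precision-weighted average: μ_n = (τ₀μ₀ + τ_data·x̄)/(τ₀+τ_data), with τ₀=1/σ₀² and τ_data=n/σ².
Here τ₀ = 1/99.4 = 0.010060 and τ_data = 19/83.0 = 0.228916, so τ_n = 0.238976.
Rearranging for μ₀: μ₀ = (μ_n·τ_n − τ_data·x̄)/τ₀ = (13.5213·0.238976 − 0.228916·14.7) / 0.010060 = -0.133799/0.010060 ≈ -13.3.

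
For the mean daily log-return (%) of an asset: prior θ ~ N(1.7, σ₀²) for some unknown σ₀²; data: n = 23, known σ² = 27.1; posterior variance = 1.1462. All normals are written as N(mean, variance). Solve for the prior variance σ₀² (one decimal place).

For the Normal–Normal model with known σ², precisions add: τ_n = τ₀ + n/σ².
So 1/σ₀² = 1/1.1462 − 23/27.1 = 0.872448 − 0.848708 = 0.023740.
Hence σ₀² = 1/0.023740 ≈ 42.1.

σ₀² = 42.1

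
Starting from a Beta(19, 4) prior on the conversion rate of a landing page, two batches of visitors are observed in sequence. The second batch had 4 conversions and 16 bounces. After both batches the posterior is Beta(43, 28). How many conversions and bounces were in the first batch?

20 conversions and 8 bounces

Sequential conjugate updates are equivalent to a single update on the pooled data, so total successes = posterior α − prior α and total failures = posterior β − prior β.
Total across both batches: 43−19=24 conversions, 28−4=24 bounces.
Subtract the second batch: 24−4=20 conversions and 24−16=8 bounces.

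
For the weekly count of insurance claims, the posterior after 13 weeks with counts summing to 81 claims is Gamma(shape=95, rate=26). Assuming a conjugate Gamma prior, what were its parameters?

Gamma(shape=14, rate=13)

A Gamma(α, β) prior (rate parametrization) on a Poisson rate with n observations summing to S gives posterior Gamma(α+S, β+n).
So α = 95 − 81 = 14 and β = 26 − 13 = 13.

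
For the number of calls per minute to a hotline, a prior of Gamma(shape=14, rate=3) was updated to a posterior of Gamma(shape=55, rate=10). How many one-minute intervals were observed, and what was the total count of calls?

A Gamma(α, β) prior (rate parametrization) on a Poisson rate with n observations summing to S gives posterior Gamma(α+S, β+n).
Matching: Σxᵢ = 55 − 14 = 41 and n = 10 − 3 = 7.

n = 7 one-minute intervals with total 41 calls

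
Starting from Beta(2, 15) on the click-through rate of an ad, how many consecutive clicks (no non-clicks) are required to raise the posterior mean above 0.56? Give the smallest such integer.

k = 18

After k clicks and 0 non-clicks the posterior is Beta(2+k, 15), with mean (2+k)/(2+15+k).
Set (2+k)/(17+k) > 0.56 and solve: k > (0.56·17 − 2)/(1 − 0.56) = 17.091.
The smallest integer exceeding 17.091 is 18, and checking k=18: (20)/(35) = 0.5714 > 0.56.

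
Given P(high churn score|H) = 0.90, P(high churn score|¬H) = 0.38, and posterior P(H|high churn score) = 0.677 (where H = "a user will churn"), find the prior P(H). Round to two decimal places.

P(H) = 0.47

Bayes' rule in odds form gives O(H|E) = O(H)·[P(E|H)/P(E|¬H)], hence O(H) = O(H|E)/LR.
Posterior odds = 0.677/(1−0.677) = 2.0960. LR = 0.90/0.38 = 2.3684.
Prior odds = 2.0960/2.3684 = 0.8850, so P(H) = 0.8850/(1+0.8850) ≈ 0.47.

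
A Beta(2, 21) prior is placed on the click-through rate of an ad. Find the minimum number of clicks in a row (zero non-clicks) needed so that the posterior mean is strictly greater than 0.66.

k = 39

After k clicks and 0 non-clicks the posterior is Beta(2+k, 21), with mean (2+k)/(2+21+k).
Set (2+k)/(23+k) > 0.66 and solve: k > (0.66·23 − 2)/(1 − 0.66) = 38.765.
The smallest integer exceeding 38.765 is 39.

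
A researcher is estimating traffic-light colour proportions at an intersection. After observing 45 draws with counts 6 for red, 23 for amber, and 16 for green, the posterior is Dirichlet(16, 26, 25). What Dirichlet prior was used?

For a Dirichlet(α) prior with multinomial counts c, the posterior is Dirichlet(α + c) componentwise.
Subtract each count from the matching posterior parameter: 16−6=10, 26−23=3, 25−16=9.

Dirichlet(10, 3, 9)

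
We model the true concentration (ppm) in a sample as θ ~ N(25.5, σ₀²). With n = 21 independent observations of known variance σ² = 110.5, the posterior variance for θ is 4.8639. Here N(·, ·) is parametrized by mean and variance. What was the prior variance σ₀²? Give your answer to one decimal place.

Posterior precision equals prior precision plus data precision: 1/σ_n² = 1/σ₀² + n/σ².
So 1/σ₀² = 1/4.8639 − 21/110.5 = 0.205596 − 0.190045 = 0.015551.
Hence σ₀² = 1/0.015551 ≈ 64.3.

σ₀² = 64.3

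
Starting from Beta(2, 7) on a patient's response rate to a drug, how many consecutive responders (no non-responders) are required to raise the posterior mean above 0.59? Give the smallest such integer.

k = 9

After k responders and 0 non-responders the posterior is Beta(2+k, 7), with mean (2+k)/(2+7+k).
Set (2+k)/(9+k) > 0.59 and solve: k > (0.59·9 − 2)/(1 − 0.59) = 8.073.
The smallest integer exceeding 8.073 is 9.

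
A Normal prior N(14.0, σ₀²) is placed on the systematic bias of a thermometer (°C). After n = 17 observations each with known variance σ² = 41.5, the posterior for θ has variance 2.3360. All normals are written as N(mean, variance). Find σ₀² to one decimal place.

σ₀² = 54.2

Posterior precision equals prior precision plus data precision: 1/σ_n² = 1/σ₀² + n/σ².
So 1/σ₀² = 1/2.3360 − 17/41.5 = 0.428082 − 0.409639 = 0.018443.
Hence σ₀² = 1/0.018443 ≈ 54.2.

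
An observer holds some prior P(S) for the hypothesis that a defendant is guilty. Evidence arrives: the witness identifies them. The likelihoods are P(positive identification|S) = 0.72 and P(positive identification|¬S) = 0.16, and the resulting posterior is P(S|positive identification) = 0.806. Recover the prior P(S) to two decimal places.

Bayes' rule in odds form gives O(S|E) = O(S)·[P(E|S)/P(E|¬S)], hence O(S) = O(S|E)/LR.
Posterior odds = 0.806/(1−0.806) = 4.1546. LR = 0.72/0.16 = 4.5000.
Prior odds = 4.1546/4.5000 = 0.9232, so P(S) = 0.9232/(1+0.9232) ≈ 0.48.

P(S) = 0.48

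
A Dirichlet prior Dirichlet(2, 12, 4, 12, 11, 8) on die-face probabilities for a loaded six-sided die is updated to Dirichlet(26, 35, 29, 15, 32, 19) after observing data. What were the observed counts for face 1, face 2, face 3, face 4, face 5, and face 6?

For a Dirichlet(α) prior with multinomial counts c, the posterior is Dirichlet(α + c) componentwise.
Counts are posterior − prior componentwise: 26−2=24, 35−12=23, 29−4=25, 15−12=3, 32−11=21, 19−8=11.

counts (24, 23, 25, 3, 21, 11)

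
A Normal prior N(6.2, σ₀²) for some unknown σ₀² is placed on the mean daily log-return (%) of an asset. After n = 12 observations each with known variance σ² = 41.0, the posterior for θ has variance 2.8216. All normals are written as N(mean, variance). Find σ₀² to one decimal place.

σ₀² = 16.2

For the Normal–Normal model with known σ², precisions add: τ_n = τ₀ + n/σ².
So 1/σ₀² = 1/2.8216 − 12/41.0 = 0.354409 − 0.292683 = 0.061726.
Hence σ₀² = 1/0.061726 ≈ 16.2.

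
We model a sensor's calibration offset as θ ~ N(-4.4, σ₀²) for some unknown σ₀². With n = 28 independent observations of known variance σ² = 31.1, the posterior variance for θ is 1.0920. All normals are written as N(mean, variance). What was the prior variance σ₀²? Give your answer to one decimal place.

Posterior precision equals prior precision plus data precision: 1/σ_n² = 1/σ₀² + n/σ².
So 1/σ₀² = 1/1.0920 − 28/31.1 = 0.915751 − 0.900322 = 0.015429.
Hence σ₀² = 1/0.015429 ≈ 64.8.

σ₀² = 64.8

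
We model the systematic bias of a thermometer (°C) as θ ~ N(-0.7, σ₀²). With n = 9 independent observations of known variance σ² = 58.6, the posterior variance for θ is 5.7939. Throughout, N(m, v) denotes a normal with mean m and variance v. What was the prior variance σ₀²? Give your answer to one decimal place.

Posterior precision equals prior precision plus data precision: 1/σ_n² = 1/σ₀² + n/σ².
So 1/σ₀² = 1/5.7939 − 9/58.6 = 0.172595 − 0.153584 = 0.019011.
Hence σ₀² = 1/0.019011 ≈ 52.6.

σ₀² = 52.6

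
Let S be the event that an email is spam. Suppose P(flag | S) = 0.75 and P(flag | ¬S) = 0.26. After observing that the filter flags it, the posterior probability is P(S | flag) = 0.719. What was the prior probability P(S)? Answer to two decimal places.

In odds form, posterior odds = prior odds × likelihood ratio, so prior odds = posterior odds ÷ LR.
Posterior odds = 0.719/(1−0.719) = 2.5587. LR = 0.75/0.26 = 2.8846.
Prior odds = 2.5587/2.8846 = 0.8870, so P(S) = 0.8870/(1+0.8870) ≈ 0.47.

P(S) = 0.47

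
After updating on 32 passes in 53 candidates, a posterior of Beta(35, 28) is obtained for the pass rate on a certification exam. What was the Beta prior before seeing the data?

Beta(3, 7)

A Beta(a, b) prior with s successes and f failures in binomial data gives a Beta(a+s, b+f) posterior.
Subtract the data counts: 35−32=3, 28−21=7.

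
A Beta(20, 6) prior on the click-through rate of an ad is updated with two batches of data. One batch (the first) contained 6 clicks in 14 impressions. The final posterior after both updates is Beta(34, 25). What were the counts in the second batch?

Because Beta–binomial updating is additive in the counts, the combined data contributed (α_post−α_prior, β_post−β_prior) successes and failures.
Total across both batches: 34−20=14 clicks, 25−6=19 non-clicks.
Subtract the first batch: 14−6=8 clicks and 19−8=11 non-clicks.

8 clicks and 11 non-clicks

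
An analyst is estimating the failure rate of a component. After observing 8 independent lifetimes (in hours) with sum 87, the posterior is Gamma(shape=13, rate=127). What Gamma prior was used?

Gamma(shape=5, rate=40)

Gamma–exponential conjugacy: posterior shape = α + n, posterior rate = β + Σtᵢ.
So α = 13 − 8 = 5 and β = 127 − 87 = 40.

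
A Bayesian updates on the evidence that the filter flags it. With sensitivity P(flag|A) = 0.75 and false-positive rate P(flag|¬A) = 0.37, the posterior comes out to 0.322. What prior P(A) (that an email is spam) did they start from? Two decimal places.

P(A) = 0.19

Bayes' rule in odds form gives O(A|E) = O(A)·[P(E|A)/P(E|¬A)], hence O(A) = O(A|E)/LR.
Posterior odds = 0.322/(1−0.322) = 0.4749. LR = 0.75/0.37 = 2.0270.
Prior odds = 0.4749/2.0270 = 0.2343, so P(A) = 0.2343/(1+0.2343) ≈ 0.19.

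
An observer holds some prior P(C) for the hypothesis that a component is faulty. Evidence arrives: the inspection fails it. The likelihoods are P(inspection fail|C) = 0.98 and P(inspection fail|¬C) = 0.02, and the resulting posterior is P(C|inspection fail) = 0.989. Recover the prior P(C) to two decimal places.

P(C) = 0.65

In odds form, posterior odds = prior odds × likelihood ratio, so prior odds = posterior odds ÷ LR.
Posterior odds = 0.989/(1−0.989) = 89.9091. LR = 0.98/0.02 = 49.0000.
Prior odds = 89.9091/49.0000 = 1.8349, so P(C) = 1.8349/(1+1.8349) ≈ 0.65.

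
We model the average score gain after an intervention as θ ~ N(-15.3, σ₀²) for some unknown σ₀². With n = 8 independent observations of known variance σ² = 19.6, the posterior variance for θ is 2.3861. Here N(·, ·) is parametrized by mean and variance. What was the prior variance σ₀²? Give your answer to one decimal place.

For the Normal–Normal model with known σ², precisions add: τ_n = τ₀ + n/σ².
So 1/σ₀² = 1/2.3861 − 8/19.6 = 0.419094 − 0.408163 = 0.010931.
Hence σ₀² = 1/0.010931 ≈ 91.5.

σ₀² = 91.5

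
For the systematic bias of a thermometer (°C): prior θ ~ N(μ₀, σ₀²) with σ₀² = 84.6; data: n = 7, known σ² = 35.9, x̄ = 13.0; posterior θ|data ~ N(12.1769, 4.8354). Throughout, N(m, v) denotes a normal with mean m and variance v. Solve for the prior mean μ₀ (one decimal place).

With known observation variance, the Normal–Normal posterior has precision τ_n = τ₀ + n/σ² and mean μ_n = (τ₀μ₀ + (n/σ²)x̄)/τ_n.
Here τ₀ = 1/84.6 = 0.011820 and τ_data = 7/35.9 = 0.194986, so τ_n = 0.206806.
Rearranging for μ₀: μ₀ = (μ_n·τ_n − τ_data·x̄)/τ₀ = (12.1769·0.206806 − 0.194986·13.0) / 0.011820 = -0.016562/0.011820 ≈ -1.4.

μ₀ = -1.4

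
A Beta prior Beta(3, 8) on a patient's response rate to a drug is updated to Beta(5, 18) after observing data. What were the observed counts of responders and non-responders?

A Beta(α, β) prior with s successes and f failures in binomial data gives a Beta(α+s, β+f) posterior.
So s = 5 − 3 = 2 and f = 18 − 8 = 10.

2 responders and 10 non-responders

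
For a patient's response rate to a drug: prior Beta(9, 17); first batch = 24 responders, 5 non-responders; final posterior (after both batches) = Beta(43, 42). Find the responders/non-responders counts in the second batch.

Because Beta–binomial updating is additive in the counts, the combined data contributed (α_post−α_prior, β_post−β_prior) successes and failures.
Total across both batches: 43−9=34 responders, 42−17=25 non-responders.
Subtract the first batch: 34−24=10 responders and 25−5=20 non-responders.

10 responders and 20 non-responders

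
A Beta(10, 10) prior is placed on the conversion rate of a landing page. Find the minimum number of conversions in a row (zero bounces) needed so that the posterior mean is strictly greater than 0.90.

k = 81

After k conversions and 0 bounces the posterior is Beta(10+k, 10), with mean (10+k)/(10+10+k).
Set (10+k)/(20+k) > 0.90 and solve: k > (0.90·20 − 10)/(1 − 0.90) = 80.000.
The smallest integer exceeding 80.000 is 81, and checking k=81: (91)/(101) = 0.9010 > 0.90.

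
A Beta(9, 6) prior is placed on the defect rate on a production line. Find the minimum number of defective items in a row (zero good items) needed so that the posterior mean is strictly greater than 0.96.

After k defective items and 0 good items the posterior is Beta(9+k, 6), with mean (9+k)/(9+6+k).
Set (9+k)/(15+k) > 0.96 and solve: k > (0.96·15 − 9)/(1 − 0.96) = 135.000.
The smallest integer exceeding 135.000 is 136, and checking k=136: (145)/(151) = 0.9603 > 0.96.

k = 136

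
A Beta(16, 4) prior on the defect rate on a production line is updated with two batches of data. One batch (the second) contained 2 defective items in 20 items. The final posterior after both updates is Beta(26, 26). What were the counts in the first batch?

8 defective items and 4 good items

Because Beta–binomial updating is additive in the counts, the combined data contributed (α_post−α_prior, β_post−β_prior) successes and failures.
Total across both batches: 26−16=10 defective items, 26−4=22 good items.
Subtract the second batch: 10−2=8 defective items and 22−18=4 good items.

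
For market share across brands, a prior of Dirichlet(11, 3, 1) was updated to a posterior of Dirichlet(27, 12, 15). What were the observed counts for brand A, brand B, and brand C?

For a Dirichlet(α) prior with multinomial counts c, the posterior is Dirichlet(α + c) componentwise.
Counts are posterior − prior componentwise: 27−11=16, 12−3=9, 15−1=14.

counts (16, 9, 14)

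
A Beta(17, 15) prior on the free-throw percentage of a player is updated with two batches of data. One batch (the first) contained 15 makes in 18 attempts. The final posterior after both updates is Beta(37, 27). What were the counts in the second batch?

5 makes and 9 misses

Because Beta–binomial updating is additive in the counts, the combined data contributed (α_post−α_prior, β_post−β_prior) successes and failures.
Total across both batches: 37−17=20 makes, 27−15=12 misses.
Subtract the first batch: 20−15=5 makes and 12−3=9 misses.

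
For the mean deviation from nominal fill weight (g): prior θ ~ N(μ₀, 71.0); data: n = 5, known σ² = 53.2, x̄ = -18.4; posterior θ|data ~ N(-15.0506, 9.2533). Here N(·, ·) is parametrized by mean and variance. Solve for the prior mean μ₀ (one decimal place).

μ₀ = 7.3

With known observation variance, the Normal–Normal posterior has precision τ_n = τ₀ + n/σ² and mean μ_n = (τ₀μ₀ + (n/σ²)x̄)/τ_n.
Here τ₀ = 1/71.0 = 0.014085 and τ_data = 5/53.2 = 0.093985, so τ_n = 0.108070.
Rearranging for μ₀: μ₀ = (μ_n·τ_n − τ_data·x̄)/τ₀ = (-15.0506·0.108070 − 0.093985·-18.4) / 0.014085 = 0.102806/0.014085 ≈ 7.3.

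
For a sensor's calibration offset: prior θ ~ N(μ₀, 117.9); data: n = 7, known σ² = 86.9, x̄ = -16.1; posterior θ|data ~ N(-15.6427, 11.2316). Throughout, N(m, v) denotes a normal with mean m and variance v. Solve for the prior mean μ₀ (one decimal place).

μ₀ = -11.3

With known observation variance, the Normal–Normal posterior has precision τ_n = τ₀ + n/σ² and mean μ_n = (τ₀μ₀ + (n/σ²)x̄)/τ_n.
Here τ₀ = 1/117.9 = 0.008482 and τ_data = 7/86.9 = 0.080552, so τ_n = 0.089034.
Rearranging for μ₀: μ₀ = (μ_n·τ_n − τ_data·x̄)/τ₀ = (-15.6427·0.089034 − 0.080552·-16.1) / 0.008482 = -0.095845/0.008482 ≈ -11.3.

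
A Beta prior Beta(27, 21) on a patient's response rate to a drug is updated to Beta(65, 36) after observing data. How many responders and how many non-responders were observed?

38 responders and 15 non-responders

Under Beta–binomial conjugacy the posterior parameters are (α+s, β+f).
So s = 65 − 27 = 38 and f = 36 − 21 = 15.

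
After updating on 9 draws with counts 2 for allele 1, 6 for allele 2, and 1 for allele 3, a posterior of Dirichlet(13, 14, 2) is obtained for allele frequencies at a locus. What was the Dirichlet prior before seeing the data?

Dirichlet(11, 8, 1)

For a Dirichlet(α) prior with multinomial counts c, the posterior is Dirichlet(α + c) componentwise.
Subtract each count from the matching posterior parameter: 13−2=11, 14−6=8, 2−1=1.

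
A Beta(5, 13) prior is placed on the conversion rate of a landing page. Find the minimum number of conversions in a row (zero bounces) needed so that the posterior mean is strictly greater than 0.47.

k = 7

After k conversions and 0 bounces the posterior is Beta(5+k, 13), with mean (5+k)/(5+13+k).
Set (5+k)/(18+k) > 0.47 and solve: k > (0.47·18 − 5)/(1 − 0.47) = 6.528.
The smallest integer exceeding 6.528 is 7, and checking k=7: (12)/(25) = 0.4800 > 0.47.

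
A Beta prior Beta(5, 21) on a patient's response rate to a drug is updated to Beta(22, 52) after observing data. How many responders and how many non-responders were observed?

17 responders and 31 non-responders

Beta is conjugate to the binomial likelihood: posterior = Beta(a+s, b+f).
So s = 22 − 5 = 17 and f = 52 − 21 = 31.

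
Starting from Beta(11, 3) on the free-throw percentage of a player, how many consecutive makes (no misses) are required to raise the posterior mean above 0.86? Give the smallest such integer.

k = 8

After k makes and 0 misses the posterior is Beta(11+k, 3), with mean (11+k)/(11+3+k).
Set (11+k)/(14+k) > 0.86 and solve: k > (0.86·14 − 11)/(1 − 0.86) = 7.429.
The smallest integer exceeding 7.429 is 8.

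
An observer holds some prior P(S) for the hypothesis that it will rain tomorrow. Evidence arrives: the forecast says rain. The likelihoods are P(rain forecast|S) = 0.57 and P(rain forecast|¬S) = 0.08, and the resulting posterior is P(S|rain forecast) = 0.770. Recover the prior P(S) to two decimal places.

P(S) = 0.32

In odds form, posterior odds = prior odds × likelihood ratio, so prior odds = posterior odds ÷ LR.
Posterior odds = 0.770/(1−0.770) = 3.3478. LR = 0.57/0.08 = 7.1250.
Prior odds = 3.3478/7.1250 = 0.4699, so P(S) = 0.4699/(1+0.4699) ≈ 0.32.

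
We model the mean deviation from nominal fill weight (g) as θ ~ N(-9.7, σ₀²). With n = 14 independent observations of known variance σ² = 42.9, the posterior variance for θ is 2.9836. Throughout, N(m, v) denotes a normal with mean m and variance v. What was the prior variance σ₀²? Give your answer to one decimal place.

σ₀² = 113.3

For the Normal–Normal model with known σ², precisions add: τ_n = τ₀ + n/σ².
So 1/σ₀² = 1/2.9836 − 14/42.9 = 0.335166 − 0.326340 = 0.008826.
Hence σ₀² = 1/0.008826 ≈ 113.3.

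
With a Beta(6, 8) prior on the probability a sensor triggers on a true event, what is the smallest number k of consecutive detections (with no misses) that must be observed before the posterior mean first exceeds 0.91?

After k detections and 0 misses the posterior is Beta(6+k, 8), with mean (6+k)/(6+8+k).
Set (6+k)/(14+k) > 0.91 and solve: k > (0.91·14 − 6)/(1 − 0.91) = 74.889.
The smallest integer exceeding 74.889 is 75.

k = 75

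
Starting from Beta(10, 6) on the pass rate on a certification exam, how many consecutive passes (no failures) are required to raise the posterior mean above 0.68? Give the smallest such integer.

k = 3

After k passes and 0 failures the posterior is Beta(10+k, 6), with mean (10+k)/(10+6+k).
Set (10+k)/(16+k) > 0.68 and solve: k > (0.68·16 − 10)/(1 − 0.68) = 2.750.
The smallest integer exceeding 2.750 is 3, and checking k=3: (13)/(19) = 0.6842 > 0.68.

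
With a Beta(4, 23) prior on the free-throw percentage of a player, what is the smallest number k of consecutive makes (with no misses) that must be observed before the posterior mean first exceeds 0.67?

k = 43

After k makes and 0 misses the posterior is Beta(4+k, 23), with mean (4+k)/(4+23+k).
Set (4+k)/(27+k) > 0.67 and solve: k > (0.67·27 − 4)/(1 − 0.67) = 42.697.
The smallest integer exceeding 42.697 is 43, and checking k=43: (47)/(70) = 0.6714 > 0.67.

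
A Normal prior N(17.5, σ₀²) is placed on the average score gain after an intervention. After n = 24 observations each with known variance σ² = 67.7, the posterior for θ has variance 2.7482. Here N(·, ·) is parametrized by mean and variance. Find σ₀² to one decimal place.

σ₀² = 106.7

Posterior precision equals prior precision plus data precision: 1/σ_n² = 1/σ₀² + n/σ².
So 1/σ₀² = 1/2.7482 − 24/67.7 = 0.363875 − 0.354505 = 0.009370.
Hence σ₀² = 1/0.009370 ≈ 106.7.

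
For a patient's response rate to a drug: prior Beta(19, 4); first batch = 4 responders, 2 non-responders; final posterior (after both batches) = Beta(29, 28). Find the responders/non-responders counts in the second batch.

Because Beta–binomial updating is additive in the counts, the combined data contributed (α_post−α_prior, β_post−β_prior) successes and failures.
Total across both batches: 29−19=10 responders, 28−4=24 non-responders.
Subtract the first batch: 10−4=6 responders and 24−2=22 non-responders.

6 responders and 22 non-responders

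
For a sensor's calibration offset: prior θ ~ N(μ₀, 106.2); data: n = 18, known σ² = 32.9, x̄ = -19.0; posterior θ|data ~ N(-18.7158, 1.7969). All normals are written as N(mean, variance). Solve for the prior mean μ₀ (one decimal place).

With known observation variance, the Normal–Normal posterior has precision τ_n = τ₀ + n/σ² and mean μ_n = (τ₀μ₀ + (n/σ²)x̄)/τ_n.
Here τ₀ = 1/106.2 = 0.009416 and τ_data = 18/32.9 = 0.547112, so τ_n = 0.556528.
Rearranging for μ₀: μ₀ = (μ_n·τ_n − τ_data·x̄)/τ₀ = (-18.7158·0.556528 − 0.547112·-19.0) / 0.009416 = -0.020739/0.009416 ≈ -2.2.

μ₀ = -2.2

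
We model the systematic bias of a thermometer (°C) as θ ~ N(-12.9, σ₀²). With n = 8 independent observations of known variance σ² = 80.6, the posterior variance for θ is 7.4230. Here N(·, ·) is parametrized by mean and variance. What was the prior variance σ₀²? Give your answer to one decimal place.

σ₀² = 28.2

For the Normal–Normal model with known σ², precisions add: τ_n = τ₀ + n/σ².
So 1/σ₀² = 1/7.4230 − 8/80.6 = 0.134716 − 0.099256 = 0.035460.
Hence σ₀² = 1/0.035460 ≈ 28.2.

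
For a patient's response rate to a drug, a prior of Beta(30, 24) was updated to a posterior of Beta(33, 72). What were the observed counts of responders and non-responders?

Under Beta–binomial conjugacy the posterior parameters are (α+s, β+f).
Match parameters: s=33−30=3, f=72−24=48.

3 responders and 48 non-responders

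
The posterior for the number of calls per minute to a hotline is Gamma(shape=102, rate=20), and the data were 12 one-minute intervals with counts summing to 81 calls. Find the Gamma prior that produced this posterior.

Gamma(shape=21, rate=8)

Gamma–Poisson conjugacy: posterior shape = α + Σxᵢ, posterior rate = β + n.
So α = 102 − 81 = 21 and β = 20 − 12 = 8.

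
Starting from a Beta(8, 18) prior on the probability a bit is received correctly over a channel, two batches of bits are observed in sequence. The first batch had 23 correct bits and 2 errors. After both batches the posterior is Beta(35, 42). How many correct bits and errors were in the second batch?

4 correct bits and 22 errors

Sequential conjugate updates are equivalent to a single update on the pooled data, so total successes = posterior α − prior α and total failures = posterior β − prior β.
Total across both batches: 35−8=27 correct bits, 42−18=24 errors.
Subtract the first batch: 27−23=4 correct bits and 24−2=22 errors.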